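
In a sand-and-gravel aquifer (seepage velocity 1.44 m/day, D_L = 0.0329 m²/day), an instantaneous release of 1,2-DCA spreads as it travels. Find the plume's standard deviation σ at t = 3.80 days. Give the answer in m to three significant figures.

Dispersive spreading gives a Gaussian with σ² = 2Dt; advection only shifts the center.
σ = √(2 × 0.0329 × 3.80) = 0.500 m.

0.500 m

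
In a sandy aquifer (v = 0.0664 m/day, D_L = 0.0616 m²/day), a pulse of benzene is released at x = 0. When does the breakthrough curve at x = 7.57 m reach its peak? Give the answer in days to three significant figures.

101 days

For the 1D instantaneous-source solution, setting ∂C/∂t = 0 at fixed x gives v²t² + 2Dt − x² = 0, so t = (√(D² + v²x²) − D)/v².
√(D² + v²x²) = √(0.0616² + 0.0664² × 7.57²) = 0.5064; v² = 0.00440896.
t = (0.5064 − 0.0616)/0.00440896 = 101 days (vs. the pure-advection estimate x/v = 114 d).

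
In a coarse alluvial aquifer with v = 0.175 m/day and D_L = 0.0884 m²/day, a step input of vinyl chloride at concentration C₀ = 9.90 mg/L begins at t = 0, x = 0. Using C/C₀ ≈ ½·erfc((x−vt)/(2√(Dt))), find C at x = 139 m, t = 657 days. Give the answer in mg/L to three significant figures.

0.128 mg/L

For a continuous step input, C/C₀ ≈ ½·erfc((x−vt)/(2√(Dt))).
vt = 0.175 × 657 = 114.975 m and 2√(Dt) = 2√(0.0884 × 657) = 15.24 m.
Argument (x−vt)/(2√(Dt)) = (139 − 114.975)/15.24 = 1.576; ½·erfc(1.576) = 0.01291.
C = 9.90 × 0.01291 = 0.128 mg/L.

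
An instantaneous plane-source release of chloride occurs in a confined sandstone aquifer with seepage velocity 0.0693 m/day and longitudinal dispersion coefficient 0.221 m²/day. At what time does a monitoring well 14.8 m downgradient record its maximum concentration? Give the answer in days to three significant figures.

172 days

For the 1D instantaneous-source solution, setting ∂C/∂t = 0 at fixed x gives v²t² + 2Dt − x² = 0, so t = (√(D² + v²x²) − D)/v².
√(D² + v²x²) = √(0.221² + 0.0693² × 14.8²) = 1.049; v² = 0.00480249.
t = (1.049 − 0.221)/0.00480249 = 172 days (vs. the pure-advection estimate x/v = 214 d).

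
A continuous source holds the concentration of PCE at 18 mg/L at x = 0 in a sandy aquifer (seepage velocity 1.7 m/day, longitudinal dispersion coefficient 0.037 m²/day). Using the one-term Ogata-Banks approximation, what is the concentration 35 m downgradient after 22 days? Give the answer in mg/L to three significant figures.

17.5 mg/L

For a continuous step input, C/C₀ ≈ ½·erfc((x−vt)/(2√(Dt))).
vt = 1.7 × 22 = 37.4 m and 2√(Dt) = 2√(0.037 × 22) = 1.804 m.
Argument (x−vt)/(2√(Dt)) = (35 − 37.4)/1.804 = -1.330; ½·erfc(-1.330) = 0.9700.
C = 18 × 0.9700 = 17.5 mg/L.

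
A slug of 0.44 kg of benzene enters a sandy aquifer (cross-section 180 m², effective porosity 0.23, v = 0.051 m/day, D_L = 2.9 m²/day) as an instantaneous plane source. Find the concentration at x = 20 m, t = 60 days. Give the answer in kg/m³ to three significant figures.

0.000150 kg/m³

For an instantaneous plane source, C(x,t) = M/(n_e·A·√(4πDt)) · exp(−(x−vt)²/(4Dt)), with n_e·A the pore (flow) area.
Plume center vt = 0.051 × 60 = 3.06 m, so the well at 20 m is 16.94 m downgradient of the peak.
√(4πDt) = 46.76 m, giving peak height M/(n_e·A·√(4πDt)) = 0.44/(0.23 × 180 × 46.76) = 0.0002273 kg/m³.
(x−vt)²/(4Dt) = (16.94)²/(4 × 2.9 × 60) = 0.4123; exp(−0.4123) = 0.6621.
C = 0.0002273 × 0.6621 = 0.000150 kg/m³.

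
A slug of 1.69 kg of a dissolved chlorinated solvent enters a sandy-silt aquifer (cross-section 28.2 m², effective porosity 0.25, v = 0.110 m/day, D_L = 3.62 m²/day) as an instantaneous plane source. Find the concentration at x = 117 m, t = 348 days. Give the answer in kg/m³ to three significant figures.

For an instantaneous plane source, C(x,t) = M/(n_e·A·√(4πDt)) · exp(−(x−vt)²/(4Dt)), with n_e·A the pore (flow) area.
Plume center vt = 0.110 × 348 = 38.28 m, so the well at 117 m is 78.72 m downgradient of the peak.
√(4πDt) = 125.8 m, giving peak height M/(n_e·A·√(4πDt)) = 1.69/(0.25 × 28.2 × 125.8) = 0.001906 kg/m³.
(x−vt)²/(4Dt) = (78.72)²/(4 × 3.62 × 348) = 1.230; exp(−1.230) = 0.2923.
C = 0.001906 × 0.2923 = 0.000557 kg/m³.

0.000557 kg/m³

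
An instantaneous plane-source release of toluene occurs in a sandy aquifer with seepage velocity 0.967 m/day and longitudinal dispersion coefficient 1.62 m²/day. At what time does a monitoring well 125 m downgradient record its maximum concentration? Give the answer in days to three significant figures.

For the 1D instantaneous-source solution, setting ∂C/∂t = 0 at fixed x gives v²t² + 2Dt − x² = 0, so t = (√(D² + v²x²) − D)/v².
√(D² + v²x²) = √(1.62² + 0.967² × 125²) = 120.9; v² = 0.935089.
t = (120.9 − 1.62)/0.935089 = 128 days (vs. the pure-advection estimate x/v = 129 d).

128 days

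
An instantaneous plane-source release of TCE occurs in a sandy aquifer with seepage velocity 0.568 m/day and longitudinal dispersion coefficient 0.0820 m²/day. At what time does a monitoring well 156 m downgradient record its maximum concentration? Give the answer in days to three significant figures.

274 days

For the 1D instantaneous-source solution, setting ∂C/∂t = 0 at fixed x gives v²t² + 2Dt − x² = 0, so t = (√(D² + v²x²) − D)/v².
√(D² + v²x²) = √(0.0820² + 0.568² × 156²) = 88.61; v² = 0.322624.
t = (88.61 − 0.0820)/0.322624 = 274 days (vs. the pure-advection estimate x/v = 275 d).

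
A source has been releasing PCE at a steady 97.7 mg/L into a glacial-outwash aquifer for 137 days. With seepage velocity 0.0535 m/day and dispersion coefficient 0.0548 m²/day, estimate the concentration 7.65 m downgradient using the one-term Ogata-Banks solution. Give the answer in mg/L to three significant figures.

For a continuous step input, C/C₀ ≈ ½·erfc((x−vt)/(2√(Dt))).
vt = 0.0535 × 137 = 7.3295 m and 2√(Dt) = 2√(0.0548 × 137) = 5.480 m.
Argument (x−vt)/(2√(Dt)) = (7.65 − 7.3295)/5.480 = 0.05849; ½·erfc(0.05849) = 0.4670.
C = 97.7 × 0.4670 = 45.6 mg/L.

45.6 mg/L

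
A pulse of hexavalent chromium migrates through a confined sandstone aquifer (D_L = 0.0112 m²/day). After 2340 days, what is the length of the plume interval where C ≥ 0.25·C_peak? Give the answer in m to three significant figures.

24.1 m

The plume is Gaussian with σ = √(2Dt) = √(2 × 0.0112 × 2340) = 7.240 m.
C/C_peak = exp(−Δx²/(2σ²)) = 0.25 ⇒ Δx = σ·√(−2 ln 0.25) = 7.240 × 1.665 = 12.05 m.
Width = 2Δx = 24.1 m.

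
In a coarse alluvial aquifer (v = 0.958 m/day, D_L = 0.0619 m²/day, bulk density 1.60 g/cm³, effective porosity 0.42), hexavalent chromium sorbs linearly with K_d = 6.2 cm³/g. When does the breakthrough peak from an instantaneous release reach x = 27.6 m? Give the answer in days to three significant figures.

Retardation factor R = 1 + ρ_b·K_d/n = 1 + 1.60 × 6.2/0.42 = 24.62.
Sorption retards both mechanisms: v_R = v/R = 0.03891 m/day, D_R = D/R = 0.002514 m²/day.
Peak time from v_R²t² + 2D_R t − x² = 0: t = (√(D_R² + v_R²x²) − D_R)/v_R².
√(D_R² + v_R²x²) = √(0.002514² + 0.03891² × 27.6²) = 1.074; v_R² = 0.001514.
t = (1.074 − 0.002514)/0.001514 = 708 days.

708 days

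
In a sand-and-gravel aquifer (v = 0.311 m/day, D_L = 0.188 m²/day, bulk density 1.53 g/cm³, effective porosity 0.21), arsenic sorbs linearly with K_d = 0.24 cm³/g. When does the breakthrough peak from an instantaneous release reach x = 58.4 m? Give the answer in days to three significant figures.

511 days

Retardation factor R = 1 + ρ_b·K_d/n = 1 + 1.53 × 0.24/0.21 = 2.749.
Sorption retards both mechanisms: v_R = v/R = 0.1131 m/day, D_R = D/R = 0.06839 m²/day.
Peak time from v_R²t² + 2D_R t − x² = 0: t = (√(D_R² + v_R²x²) − D_R)/v_R².
√(D_R² + v_R²x²) = √(0.06839² + 0.1131² × 58.4²) = 6.605; v_R² = 0.01279.
t = (6.605 − 0.06839)/0.01279 = 511 days.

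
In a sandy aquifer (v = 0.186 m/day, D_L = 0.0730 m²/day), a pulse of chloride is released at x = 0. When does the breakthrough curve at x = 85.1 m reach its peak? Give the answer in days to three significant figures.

For the 1D instantaneous-source solution, setting ∂C/∂t = 0 at fixed x gives v²t² + 2Dt − x² = 0, so t = (√(D² + v²x²) − D)/v².
√(D² + v²x²) = √(0.0730² + 0.186² × 85.1²) = 15.83; v² = 0.034596.
t = (15.83 − 0.0730)/0.034596 = 455 days (vs. the pure-advection estimate x/v = 458 d).

455 days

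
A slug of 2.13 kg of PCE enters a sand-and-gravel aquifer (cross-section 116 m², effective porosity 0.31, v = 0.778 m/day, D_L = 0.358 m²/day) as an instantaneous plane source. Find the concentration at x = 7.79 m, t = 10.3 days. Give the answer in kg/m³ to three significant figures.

0.00867 kg/m³

For an instantaneous plane source, C(x,t) = M/(n_e·A·√(4πDt)) · exp(−(x−vt)²/(4Dt)), with n_e·A the pore (flow) area.
Plume center vt = 0.778 × 10.3 = 8.0134 m, so the well at 7.79 m is 0.2234 m upgradient of the peak.
√(4πDt) = 6.807 m, giving peak height M/(n_e·A·√(4πDt)) = 2.13/(0.31 × 116 × 6.807) = 0.008702 kg/m³.
(x−vt)²/(4Dt) = (-0.2234)²/(4 × 0.358 × 10.3) = 0.003384; exp(−0.003384) = 0.9966.
C = 0.008702 × 0.9966 = 0.00867 kg/m³.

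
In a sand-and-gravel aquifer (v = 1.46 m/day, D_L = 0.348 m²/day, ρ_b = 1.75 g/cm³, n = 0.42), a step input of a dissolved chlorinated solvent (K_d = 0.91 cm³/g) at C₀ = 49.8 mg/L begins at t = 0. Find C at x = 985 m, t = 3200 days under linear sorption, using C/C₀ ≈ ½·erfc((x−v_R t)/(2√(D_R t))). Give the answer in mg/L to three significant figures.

16.0 mg/L

Retardation factor R = 1 + ρ_b·K_d/n = 1 + 1.75 × 0.91/0.42 = 4.792.
Sorption retards both mechanisms: v_R = v/R = 0.3047 m/day, D_R = D/R = 0.07262 m²/day.
v_R·t = 0.3047 × 3200 = 975.04 m; 2√(D_R t) = 30.49 m; argument = (985 − 975.04)/30.49 = 0.3267.
C = C₀ × ½·erfc(0.3267) = 49.8 × 0.3220 = 16.0 mg/L.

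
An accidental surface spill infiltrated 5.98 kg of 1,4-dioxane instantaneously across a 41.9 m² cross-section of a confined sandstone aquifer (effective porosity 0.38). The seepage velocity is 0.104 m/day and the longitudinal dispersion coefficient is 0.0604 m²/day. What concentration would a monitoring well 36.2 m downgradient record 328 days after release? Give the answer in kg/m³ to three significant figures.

0.0225 kg/m³

For an instantaneous plane source, C(x,t) = M/(n_e·A·√(4πDt)) · exp(−(x−vt)²/(4Dt)), with n_e·A the pore (flow) area.
Plume center vt = 0.104 × 328 = 34.112 m, so the well at 36.2 m is 2.088 m downgradient of the peak.
√(4πDt) = 15.78 m, giving peak height M/(n_e·A·√(4πDt)) = 5.98/(0.38 × 41.9 × 15.78) = 0.02380 kg/m³.
(x−vt)²/(4Dt) = (2.088)²/(4 × 0.0604 × 328) = 0.05502; exp(−0.05502) = 0.9465.
C = 0.02380 × 0.9465 = 0.0225 kg/m³.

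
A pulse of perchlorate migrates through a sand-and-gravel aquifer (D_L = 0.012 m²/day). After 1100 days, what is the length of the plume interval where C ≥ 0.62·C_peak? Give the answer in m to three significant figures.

The plume is Gaussian with σ = √(2Dt) = √(2 × 0.012 × 1100) = 5.138 m.
C/C_peak = exp(−Δx²/(2σ²)) = 0.62 ⇒ Δx = σ·√(−2 ln 0.62) = 5.138 × 0.9778 = 5.024 m.
Width = 2Δx = 10.0 m.

10.0 m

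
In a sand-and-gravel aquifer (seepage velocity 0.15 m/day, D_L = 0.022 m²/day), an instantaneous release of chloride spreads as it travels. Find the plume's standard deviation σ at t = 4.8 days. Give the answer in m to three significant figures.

0.460 m

Dispersive spreading gives a Gaussian with σ² = 2Dt; advection only shifts the center.
σ = √(2 × 0.022 × 4.8) = 0.460 m.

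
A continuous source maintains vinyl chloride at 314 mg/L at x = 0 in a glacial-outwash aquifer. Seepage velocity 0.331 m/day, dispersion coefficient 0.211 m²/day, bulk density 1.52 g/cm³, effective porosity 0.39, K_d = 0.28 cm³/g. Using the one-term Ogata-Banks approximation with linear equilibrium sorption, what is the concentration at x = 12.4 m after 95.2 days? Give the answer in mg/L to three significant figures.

229 mg/L

Retardation factor R = 1 + ρ_b·K_d/n = 1 + 1.52 × 0.28/0.39 = 2.091.
Sorption retards both mechanisms: v_R = v/R = 0.1583 m/day, D_R = D/R = 0.1009 m²/day.
v_R·t = 0.1583 × 95.2 = 15.07016 m; 2√(D_R t) = 6.199 m; argument = (12.4 − 15.07016)/6.199 = -0.4307.
C = C₀ × ½·erfc(-0.4307) = 314 × 0.7288 = 229 mg/L.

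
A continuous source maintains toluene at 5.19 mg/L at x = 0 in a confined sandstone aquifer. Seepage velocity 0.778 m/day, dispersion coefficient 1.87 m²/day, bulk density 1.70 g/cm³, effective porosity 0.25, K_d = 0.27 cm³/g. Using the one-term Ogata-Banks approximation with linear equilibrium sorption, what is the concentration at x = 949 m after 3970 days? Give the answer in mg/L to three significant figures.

5.05 mg/L

Retardation factor R = 1 + ρ_b·K_d/n = 1 + 1.70 × 0.27/0.25 = 2.836.
Sorption retards both mechanisms: v_R = v/R = 0.2743 m/day, D_R = D/R = 0.6594 m²/day.
v_R·t = 0.2743 × 3970 = 1088.971 m; 2√(D_R t) = 102.3 m; argument = (949 − 1088.971)/102.3 = -1.368.
C = C₀ × ½·erfc(-1.368) = 5.19 × 0.9735 = 5.05 mg/L.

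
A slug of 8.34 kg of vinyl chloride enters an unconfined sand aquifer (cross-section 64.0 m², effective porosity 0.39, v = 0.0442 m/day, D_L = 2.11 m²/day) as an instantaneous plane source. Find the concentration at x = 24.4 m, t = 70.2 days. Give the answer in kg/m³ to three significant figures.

0.00360 kg/m³

For an instantaneous plane source, C(x,t) = M/(n_e·A·√(4πDt)) · exp(−(x−vt)²/(4Dt)), with n_e·A the pore (flow) area.
Plume center vt = 0.0442 × 70.2 = 3.10284 m, so the well at 24.4 m is 21.29716 m downgradient of the peak.
√(4πDt) = 43.14 m, giving peak height M/(n_e·A·√(4πDt)) = 8.34/(0.39 × 64.0 × 43.14) = 0.007745 kg/m³.
(x−vt)²/(4Dt) = (21.29716)²/(4 × 2.11 × 70.2) = 0.7655; exp(−0.7655) = 0.4651.
C = 0.007745 × 0.4651 = 0.00360 kg/m³.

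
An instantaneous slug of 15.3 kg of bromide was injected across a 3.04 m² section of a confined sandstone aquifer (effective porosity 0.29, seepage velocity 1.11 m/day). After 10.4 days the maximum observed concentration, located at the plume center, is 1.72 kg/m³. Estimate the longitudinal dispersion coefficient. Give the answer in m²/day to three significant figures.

0.779 m²/day

At the plume center C_max = M/(n_e·A·√(4πDt)), so D = M²/(4πt·(n_e·A·C_max)²).
n_e·A·C_max = 0.29 × 3.04 × 1.72 = 1.516 kg/m.
D = 15.3²/(4π × 10.4 × 1.516²) = 0.779 m²/day.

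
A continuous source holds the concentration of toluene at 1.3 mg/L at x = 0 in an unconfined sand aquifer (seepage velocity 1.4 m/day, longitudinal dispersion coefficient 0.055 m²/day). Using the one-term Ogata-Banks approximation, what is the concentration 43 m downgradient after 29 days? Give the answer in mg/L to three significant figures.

For a continuous step input, C/C₀ ≈ ½·erfc((x−vt)/(2√(Dt))).
vt = 1.4 × 29 = 40.6 m and 2√(Dt) = 2√(0.055 × 29) = 2.526 m.
Argument (x−vt)/(2√(Dt)) = (43 − 40.6)/2.526 = 0.9501; ½·erfc(0.9501) = 0.08953.
C = 1.3 × 0.08953 = 0.116 mg/L.

0.116 mg/L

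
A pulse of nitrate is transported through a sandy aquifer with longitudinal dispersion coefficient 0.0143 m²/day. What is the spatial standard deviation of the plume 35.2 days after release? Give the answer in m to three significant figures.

1.00 m

Dispersive spreading gives a Gaussian with σ² = 2Dt; advection only shifts the center.
σ = √(2 × 0.0143 × 35.2) = 1.00 m.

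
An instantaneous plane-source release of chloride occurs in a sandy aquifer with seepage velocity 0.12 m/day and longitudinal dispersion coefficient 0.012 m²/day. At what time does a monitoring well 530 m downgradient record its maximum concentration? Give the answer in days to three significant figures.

4420 days

For the 1D instantaneous-source solution, setting ∂C/∂t = 0 at fixed x gives v²t² + 2Dt − x² = 0, so t = (√(D² + v²x²) − D)/v².
√(D² + v²x²) = √(0.012² + 0.12² × 530²) = 63.60; v² = 0.0144.
t = (63.60 − 0.012)/0.0144 = 4420 days (vs. the pure-advection estimate x/v = 4420 d).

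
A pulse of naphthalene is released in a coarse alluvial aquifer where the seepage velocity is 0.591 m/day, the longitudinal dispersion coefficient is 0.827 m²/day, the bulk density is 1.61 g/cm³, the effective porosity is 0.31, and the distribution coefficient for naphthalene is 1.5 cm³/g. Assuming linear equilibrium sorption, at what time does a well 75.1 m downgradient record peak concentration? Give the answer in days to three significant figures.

Retardation factor R = 1 + ρ_b·K_d/n = 1 + 1.61 × 1.5/0.31 = 8.790.
Sorption retards both mechanisms: v_R = v/R = 0.06724 m/day, D_R = D/R = 0.09408 m²/day.
Peak time from v_R²t² + 2D_R t − x² = 0: t = (√(D_R² + v_R²x²) − D_R)/v_R².
√(D_R² + v_R²x²) = √(0.09408² + 0.06724² × 75.1²) = 5.051; v_R² = 0.004521.
t = (5.051 − 0.09408)/0.004521 = 1100 days.

1100 days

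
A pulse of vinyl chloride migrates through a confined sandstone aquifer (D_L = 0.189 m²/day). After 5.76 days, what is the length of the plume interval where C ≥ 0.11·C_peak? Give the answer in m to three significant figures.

6.20 m

The plume is Gaussian with σ = √(2Dt) = √(2 × 0.189 × 5.76) = 1.476 m.
C/C_peak = exp(−Δx²/(2σ²)) = 0.11 ⇒ Δx = σ·√(−2 ln 0.11) = 1.476 × 2.101 = 3.101 m.
Width = 2Δx = 6.20 m.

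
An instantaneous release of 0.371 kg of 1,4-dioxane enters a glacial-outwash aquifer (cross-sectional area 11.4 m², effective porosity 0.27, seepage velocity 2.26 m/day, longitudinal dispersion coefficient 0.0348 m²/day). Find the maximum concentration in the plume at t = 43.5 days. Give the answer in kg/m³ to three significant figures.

The peak of an instantaneous 1D plume sits at x = vt; there the Gaussian factor is 1 and C_max = M/(n_e·A·√(4πDt)), where n_e·A is the pore area the mass is dissolved in.
√(4πDt) = √(4π × 0.0348 × 43.5) = 4.362 m, so C_max = 0.371/(0.27 × 11.4 × 4.362) = 0.0276 kg/m³.

0.0276 kg/m³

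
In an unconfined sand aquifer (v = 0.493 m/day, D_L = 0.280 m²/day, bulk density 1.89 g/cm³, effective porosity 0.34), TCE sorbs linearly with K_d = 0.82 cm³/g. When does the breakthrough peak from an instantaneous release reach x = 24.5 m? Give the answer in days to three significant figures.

Retardation factor R = 1 + ρ_b·K_d/n = 1 + 1.89 × 0.82/0.34 = 5.558.
Sorption retards both mechanisms: v_R = v/R = 0.08870 m/day, D_R = D/R = 0.05038 m²/day.
Peak time from v_R²t² + 2D_R t − x² = 0: t = (√(D_R² + v_R²x²) − D_R)/v_R².
√(D_R² + v_R²x²) = √(0.05038² + 0.08870² × 24.5²) = 2.174; v_R² = 0.007868.
t = (2.174 − 0.05038)/0.007868 = 270 days.

270 days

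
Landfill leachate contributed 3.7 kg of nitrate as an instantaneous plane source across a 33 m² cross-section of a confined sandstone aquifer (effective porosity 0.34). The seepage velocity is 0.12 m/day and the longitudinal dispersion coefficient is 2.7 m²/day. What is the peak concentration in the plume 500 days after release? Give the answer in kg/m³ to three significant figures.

0.00253 kg/m³

The peak of an instantaneous 1D plume sits at x = vt; there the Gaussian factor is 1 and C_max = M/(n_e·A·√(4πDt)), where n_e·A is the pore area the mass is dissolved in.
√(4πDt) = √(4π × 2.7 × 500) = 130.2 m, so C_max = 3.7/(0.34 × 33 × 130.2) = 0.00253 kg/m³.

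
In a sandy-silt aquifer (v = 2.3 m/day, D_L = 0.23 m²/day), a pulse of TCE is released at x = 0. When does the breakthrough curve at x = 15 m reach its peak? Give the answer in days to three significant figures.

For the 1D instantaneous-source solution, setting ∂C/∂t = 0 at fixed x gives v²t² + 2Dt − x² = 0, so t = (√(D² + v²x²) − D)/v².
√(D² + v²x²) = √(0.23² + 2.3² × 15²) = 34.50; v² = 5.29.
t = (34.50 − 0.23)/5.29 = 6.48 days (vs. the pure-advection estimate x/v = 6.52 d).

6.48 days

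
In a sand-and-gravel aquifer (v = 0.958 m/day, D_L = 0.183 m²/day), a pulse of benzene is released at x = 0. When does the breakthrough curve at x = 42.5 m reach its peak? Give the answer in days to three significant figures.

For the 1D instantaneous-source solution, setting ∂C/∂t = 0 at fixed x gives v²t² + 2Dt − x² = 0, so t = (√(D² + v²x²) − D)/v².
√(D² + v²x²) = √(0.183² + 0.958² × 42.5²) = 40.72; v² = 0.917764.
t = (40.72 − 0.183)/0.917764 = 44.2 days (vs. the pure-advection estimate x/v = 44.4 d).

44.2 days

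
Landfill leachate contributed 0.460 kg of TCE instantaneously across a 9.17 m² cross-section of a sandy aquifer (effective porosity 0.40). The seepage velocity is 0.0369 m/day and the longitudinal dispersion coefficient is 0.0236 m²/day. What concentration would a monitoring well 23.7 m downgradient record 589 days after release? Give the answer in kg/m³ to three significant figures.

For an instantaneous plane source, C(x,t) = M/(n_e·A·√(4πDt)) · exp(−(x−vt)²/(4Dt)), with n_e·A the pore (flow) area.
Plume center vt = 0.0369 × 589 = 21.7341 m, so the well at 23.7 m is 1.9659 m downgradient of the peak.
√(4πDt) = 13.22 m, giving peak height M/(n_e·A·√(4πDt)) = 0.460/(0.40 × 9.17 × 13.22) = 0.009486 kg/m³.
(x−vt)²/(4Dt) = (1.9659)²/(4 × 0.0236 × 589) = 0.06951; exp(−0.06951) = 0.9329.
C = 0.009486 × 0.9329 = 0.00885 kg/m³.

0.00885 kg/m³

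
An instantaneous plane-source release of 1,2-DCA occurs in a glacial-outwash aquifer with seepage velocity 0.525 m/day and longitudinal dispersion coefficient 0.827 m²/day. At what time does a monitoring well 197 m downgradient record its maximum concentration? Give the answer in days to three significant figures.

For the 1D instantaneous-source solution, setting ∂C/∂t = 0 at fixed x gives v²t² + 2Dt − x² = 0, so t = (√(D² + v²x²) − D)/v².
√(D² + v²x²) = √(0.827² + 0.525² × 197²) = 103.4; v² = 0.275625.
t = (103.4 − 0.827)/0.275625 = 372 days (vs. the pure-advection estimate x/v = 375 d).

372 days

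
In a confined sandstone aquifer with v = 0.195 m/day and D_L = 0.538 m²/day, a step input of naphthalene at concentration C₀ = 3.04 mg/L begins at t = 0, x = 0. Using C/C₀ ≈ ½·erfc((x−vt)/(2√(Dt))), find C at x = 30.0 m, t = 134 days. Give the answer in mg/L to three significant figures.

1.14 mg/L

For a continuous step input, C/C₀ ≈ ½·erfc((x−vt)/(2√(Dt))).
vt = 0.195 × 134 = 26.13 m and 2√(Dt) = 2√(0.538 × 134) = 16.98 m.
Argument (x−vt)/(2√(Dt)) = (30.0 − 26.13)/16.98 = 0.2279; ½·erfc(0.2279) = 0.3736.
C = 3.04 × 0.3736 = 1.14 mg/L.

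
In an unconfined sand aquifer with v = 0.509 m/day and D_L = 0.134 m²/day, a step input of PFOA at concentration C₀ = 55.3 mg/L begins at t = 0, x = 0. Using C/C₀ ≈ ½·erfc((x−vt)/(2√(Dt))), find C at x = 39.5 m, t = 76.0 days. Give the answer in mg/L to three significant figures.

For a continuous step input, C/C₀ ≈ ½·erfc((x−vt)/(2√(Dt))).
vt = 0.509 × 76.0 = 38.684 m and 2√(Dt) = 2√(0.134 × 76.0) = 6.382 m.
Argument (x−vt)/(2√(Dt)) = (39.5 − 38.684)/6.382 = 0.1279; ½·erfc(0.1279) = 0.4282.
C = 55.3 × 0.4282 = 23.7 mg/L.

23.7 mg/L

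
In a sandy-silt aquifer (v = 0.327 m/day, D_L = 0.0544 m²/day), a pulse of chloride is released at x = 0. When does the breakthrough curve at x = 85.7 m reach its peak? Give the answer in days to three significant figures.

For the 1D instantaneous-source solution, setting ∂C/∂t = 0 at fixed x gives v²t² + 2Dt − x² = 0, so t = (√(D² + v²x²) − D)/v².
√(D² + v²x²) = √(0.0544² + 0.327² × 85.7²) = 28.02; v² = 0.106929.
t = (28.02 − 0.0544)/0.106929 = 262 days (vs. the pure-advection estimate x/v = 262 d).

262 days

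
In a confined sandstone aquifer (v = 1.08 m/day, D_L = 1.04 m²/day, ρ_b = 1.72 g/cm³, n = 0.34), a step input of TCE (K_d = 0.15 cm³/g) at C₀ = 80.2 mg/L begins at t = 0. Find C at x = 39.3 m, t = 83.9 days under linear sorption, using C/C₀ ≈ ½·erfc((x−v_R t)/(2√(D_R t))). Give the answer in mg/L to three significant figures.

71.4 mg/L

Retardation factor R = 1 + ρ_b·K_d/n = 1 + 1.72 × 0.15/0.34 = 1.759.
Sorption retards both mechanisms: v_R = v/R = 0.6140 m/day, D_R = D/R = 0.5912 m²/day.
v_R·t = 0.6140 × 83.9 = 51.5146 m; 2√(D_R t) = 14.09 m; argument = (39.3 − 51.5146)/14.09 = -0.8669.
C = C₀ × ½·erfc(-0.8669) = 80.2 × 0.8899 = 71.4 mg/L.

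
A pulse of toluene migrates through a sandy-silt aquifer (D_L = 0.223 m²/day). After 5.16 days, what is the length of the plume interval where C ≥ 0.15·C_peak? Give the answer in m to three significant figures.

The plume is Gaussian with σ = √(2Dt) = √(2 × 0.223 × 5.16) = 1.517 m.
C/C_peak = exp(−Δx²/(2σ²)) = 0.15 ⇒ Δx = σ·√(−2 ln 0.15) = 1.517 × 1.948 = 2.955 m.
Width = 2Δx = 5.91 m.

5.91 m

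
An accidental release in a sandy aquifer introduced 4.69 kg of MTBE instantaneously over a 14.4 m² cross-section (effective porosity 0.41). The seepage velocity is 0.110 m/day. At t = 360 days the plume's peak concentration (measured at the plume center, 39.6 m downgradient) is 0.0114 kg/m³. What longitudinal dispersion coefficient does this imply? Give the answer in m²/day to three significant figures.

1.07 m²/day

At the plume center C_max = M/(n_e·A·√(4πDt)), so D = M²/(4πt·(n_e·A·C_max)²).
n_e·A·C_max = 0.41 × 14.4 × 0.0114 = 0.06731 kg/m.
D = 4.69²/(4π × 360 × 0.06731²) = 1.07 m²/day.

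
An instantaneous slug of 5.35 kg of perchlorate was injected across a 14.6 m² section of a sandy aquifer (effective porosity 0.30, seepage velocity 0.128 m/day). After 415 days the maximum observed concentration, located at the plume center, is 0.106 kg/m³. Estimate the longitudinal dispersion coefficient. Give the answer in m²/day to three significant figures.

At the plume center C_max = M/(n_e·A·√(4πDt)), so D = M²/(4πt·(n_e·A·C_max)²).
n_e·A·C_max = 0.30 × 14.6 × 0.106 = 0.4643 kg/m.
D = 5.35²/(4π × 415 × 0.4643²) = 0.0255 m²/day.

0.0255 m²/day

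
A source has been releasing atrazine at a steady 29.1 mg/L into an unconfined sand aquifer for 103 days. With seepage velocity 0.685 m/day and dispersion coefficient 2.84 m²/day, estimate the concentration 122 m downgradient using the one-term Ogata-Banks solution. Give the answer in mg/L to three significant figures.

0.486 mg/L

For a continuous step input, C/C₀ ≈ ½·erfc((x−vt)/(2√(Dt))).
vt = 0.685 × 103 = 70.555 m and 2√(Dt) = 2√(2.84 × 103) = 34.21 m.
Argument (x−vt)/(2√(Dt)) = (122 − 70.555)/34.21 = 1.504; ½·erfc(1.504) = 0.01671.
C = 29.1 × 0.01671 = 0.486 mg/L.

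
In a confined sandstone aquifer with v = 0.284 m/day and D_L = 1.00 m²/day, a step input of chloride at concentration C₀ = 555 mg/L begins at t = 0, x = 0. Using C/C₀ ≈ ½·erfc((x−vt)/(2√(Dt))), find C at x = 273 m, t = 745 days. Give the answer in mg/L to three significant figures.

For a continuous step input, C/C₀ ≈ ½·erfc((x−vt)/(2√(Dt))).
vt = 0.284 × 745 = 211.58 m and 2√(Dt) = 2√(1.00 × 745) = 54.59 m.
Argument (x−vt)/(2√(Dt)) = (273 − 211.58)/54.59 = 1.125; ½·erfc(1.125) = 0.05581.
C = 555 × 0.05581 = 31.0 mg/L.

31.0 mg/L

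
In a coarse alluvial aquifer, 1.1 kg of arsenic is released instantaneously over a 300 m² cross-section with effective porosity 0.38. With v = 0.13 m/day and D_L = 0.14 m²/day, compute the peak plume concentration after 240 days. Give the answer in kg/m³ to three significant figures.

0.000470 kg/m³

The peak of an instantaneous 1D plume sits at x = vt; there the Gaussian factor is 1 and C_max = M/(n_e·A·√(4πDt)), where n_e·A is the pore area the mass is dissolved in.
√(4πDt) = √(4π × 0.14 × 240) = 20.55 m, so C_max = 1.1/(0.38 × 300 × 20.55) = 0.000470 kg/m³.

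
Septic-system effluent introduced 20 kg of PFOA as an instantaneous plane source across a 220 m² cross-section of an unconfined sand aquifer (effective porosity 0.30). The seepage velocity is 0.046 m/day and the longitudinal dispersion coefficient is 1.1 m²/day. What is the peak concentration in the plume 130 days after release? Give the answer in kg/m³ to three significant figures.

0.00715 kg/m³

The peak of an instantaneous 1D plume sits at x = vt; there the Gaussian factor is 1 and C_max = M/(n_e·A·√(4πDt)), where n_e·A is the pore area the mass is dissolved in.
√(4πDt) = √(4π × 1.1 × 130) = 42.39 m, so C_max = 20/(0.30 × 220 × 42.39) = 0.00715 kg/m³.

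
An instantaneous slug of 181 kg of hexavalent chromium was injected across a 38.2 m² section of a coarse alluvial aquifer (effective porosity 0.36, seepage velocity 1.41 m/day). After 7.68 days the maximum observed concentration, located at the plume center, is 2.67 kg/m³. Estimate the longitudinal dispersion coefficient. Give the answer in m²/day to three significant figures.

At the plume center C_max = M/(n_e·A·√(4πDt)), so D = M²/(4πt·(n_e·A·C_max)²).
n_e·A·C_max = 0.36 × 38.2 × 2.67 = 36.72 kg/m.
D = 181²/(4π × 7.68 × 36.72²) = 0.252 m²/day.

0.252 m²/day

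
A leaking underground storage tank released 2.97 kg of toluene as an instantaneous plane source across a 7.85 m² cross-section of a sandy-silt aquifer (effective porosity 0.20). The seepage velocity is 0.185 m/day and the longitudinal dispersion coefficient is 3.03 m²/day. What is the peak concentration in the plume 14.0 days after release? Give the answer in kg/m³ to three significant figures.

The peak of an instantaneous 1D plume sits at x = vt; there the Gaussian factor is 1 and C_max = M/(n_e·A·√(4πDt)), where n_e·A is the pore area the mass is dissolved in.
√(4πDt) = √(4π × 3.03 × 14.0) = 23.09 m, so C_max = 2.97/(0.20 × 7.85 × 23.09) = 0.0819 kg/m³.

0.0819 kg/m³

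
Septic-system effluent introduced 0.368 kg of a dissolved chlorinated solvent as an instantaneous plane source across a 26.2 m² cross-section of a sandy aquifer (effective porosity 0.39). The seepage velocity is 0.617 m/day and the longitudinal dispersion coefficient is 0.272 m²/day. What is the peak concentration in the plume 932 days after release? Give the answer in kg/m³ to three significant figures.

The peak of an instantaneous 1D plume sits at x = vt; there the Gaussian factor is 1 and C_max = M/(n_e·A·√(4πDt)), where n_e·A is the pore area the mass is dissolved in.
√(4πDt) = √(4π × 0.272 × 932) = 56.44 m, so C_max = 0.368/(0.39 × 26.2 × 56.44) = 0.000638 kg/m³.

0.000638 kg/m³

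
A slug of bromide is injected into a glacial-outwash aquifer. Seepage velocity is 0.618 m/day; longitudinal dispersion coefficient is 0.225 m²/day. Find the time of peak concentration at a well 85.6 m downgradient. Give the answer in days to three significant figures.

138 days

For the 1D instantaneous-source solution, setting ∂C/∂t = 0 at fixed x gives v²t² + 2Dt − x² = 0, so t = (√(D² + v²x²) − D)/v².
√(D² + v²x²) = √(0.225² + 0.618² × 85.6²) = 52.90; v² = 0.381924.
t = (52.90 − 0.225)/0.381924 = 138 days (vs. the pure-advection estimate x/v = 139 d).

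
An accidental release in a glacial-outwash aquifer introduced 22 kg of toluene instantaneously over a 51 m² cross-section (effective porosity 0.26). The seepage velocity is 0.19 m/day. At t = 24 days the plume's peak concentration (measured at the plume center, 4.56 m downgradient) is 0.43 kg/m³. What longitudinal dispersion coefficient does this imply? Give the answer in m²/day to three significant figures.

At the plume center C_max = M/(n_e·A·√(4πDt)), so D = M²/(4πt·(n_e·A·C_max)²).
n_e·A·C_max = 0.26 × 51 × 0.43 = 5.702 kg/m.
D = 22²/(4π × 24 × 5.702²) = 0.0494 m²/day.

0.0494 m²/day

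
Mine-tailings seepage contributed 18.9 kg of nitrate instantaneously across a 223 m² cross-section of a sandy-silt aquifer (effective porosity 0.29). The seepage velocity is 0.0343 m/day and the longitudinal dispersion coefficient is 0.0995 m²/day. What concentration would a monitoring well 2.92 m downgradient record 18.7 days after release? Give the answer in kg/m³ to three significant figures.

0.0301 kg/m³

For an instantaneous plane source, C(x,t) = M/(n_e·A·√(4πDt)) · exp(−(x−vt)²/(4Dt)), with n_e·A the pore (flow) area.
Plume center vt = 0.0343 × 18.7 = 0.64141 m, so the well at 2.92 m is 2.27859 m downgradient of the peak.
√(4πDt) = 4.835 m, giving peak height M/(n_e·A·√(4πDt)) = 18.9/(0.29 × 223 × 4.835) = 0.06045 kg/m³.
(x−vt)²/(4Dt) = (2.27859)²/(4 × 0.0995 × 18.7) = 0.6976; exp(−0.6976) = 0.4978.
C = 0.06045 × 0.4978 = 0.0301 kg/m³.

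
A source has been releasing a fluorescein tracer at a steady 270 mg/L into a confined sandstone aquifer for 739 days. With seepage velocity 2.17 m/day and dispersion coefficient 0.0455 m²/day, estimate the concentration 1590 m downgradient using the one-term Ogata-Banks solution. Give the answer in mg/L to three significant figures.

257 mg/L

For a continuous step input, C/C₀ ≈ ½·erfc((x−vt)/(2√(Dt))).
vt = 2.17 × 739 = 1603.63 m and 2√(Dt) = 2√(0.0455 × 739) = 11.60 m.
Argument (x−vt)/(2√(Dt)) = (1590 − 1603.63)/11.60 = -1.175; ½·erfc(-1.175) = 0.9517.
C = 270 × 0.9517 = 257 mg/L.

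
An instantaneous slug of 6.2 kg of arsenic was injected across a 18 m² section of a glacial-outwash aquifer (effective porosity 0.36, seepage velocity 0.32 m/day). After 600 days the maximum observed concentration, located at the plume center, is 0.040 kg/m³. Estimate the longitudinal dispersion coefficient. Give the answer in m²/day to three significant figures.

At the plume center C_max = M/(n_e·A·√(4πDt)), so D = M²/(4πt·(n_e·A·C_max)²).
n_e·A·C_max = 0.36 × 18 × 0.040 = 0.2592 kg/m.
D = 6.2²/(4π × 600 × 0.2592²) = 0.0759 m²/day.

0.0759 m²/day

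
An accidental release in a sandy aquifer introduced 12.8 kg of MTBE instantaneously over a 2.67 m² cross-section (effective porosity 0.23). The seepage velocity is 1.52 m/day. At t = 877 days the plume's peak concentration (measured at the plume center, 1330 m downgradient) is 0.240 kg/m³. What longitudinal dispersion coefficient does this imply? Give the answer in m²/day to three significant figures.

At the plume center C_max = M/(n_e·A·√(4πDt)), so D = M²/(4πt·(n_e·A·C_max)²).
n_e·A·C_max = 0.23 × 2.67 × 0.240 = 0.1474 kg/m.
D = 12.8²/(4π × 877 × 0.1474²) = 0.684 m²/day.

0.684 m²/day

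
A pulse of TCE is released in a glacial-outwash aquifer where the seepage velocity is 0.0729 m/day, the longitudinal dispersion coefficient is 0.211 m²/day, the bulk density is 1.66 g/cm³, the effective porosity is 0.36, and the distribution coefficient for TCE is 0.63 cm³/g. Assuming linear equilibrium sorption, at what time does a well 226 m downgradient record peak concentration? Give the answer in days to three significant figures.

12000 days

Retardation factor R = 1 + ρ_b·K_d/n = 1 + 1.66 × 0.63/0.36 = 3.905.
Sorption retards both mechanisms: v_R = v/R = 0.01867 m/day, D_R = D/R = 0.05403 m²/day.
Peak time from v_R²t² + 2D_R t − x² = 0: t = (√(D_R² + v_R²x²) − D_R)/v_R².
√(D_R² + v_R²x²) = √(0.05403² + 0.01867² × 226²) = 4.220; v_R² = 0.0003486.
t = (4.220 − 0.05403)/0.0003486 = 12000 days.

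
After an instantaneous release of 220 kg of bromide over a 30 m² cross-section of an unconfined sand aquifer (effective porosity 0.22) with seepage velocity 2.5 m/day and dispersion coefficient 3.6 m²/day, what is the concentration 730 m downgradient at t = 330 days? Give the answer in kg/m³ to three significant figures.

0.0408 kg/m³

For an instantaneous plane source, C(x,t) = M/(n_e·A·√(4πDt)) · exp(−(x−vt)²/(4Dt)), with n_e·A the pore (flow) area.
Plume center vt = 2.5 × 330 = 825 m, so the well at 730 m is 95 m upgradient of the peak.
√(4πDt) = 122.2 m, giving peak height M/(n_e·A·√(4πDt)) = 220/(0.22 × 30 × 122.2) = 0.2728 kg/m³.
(x−vt)²/(4Dt) = (-95)²/(4 × 3.6 × 330) = 1.899; exp(−1.899) = 0.1497.
C = 0.2728 × 0.1497 = 0.0408 kg/m³.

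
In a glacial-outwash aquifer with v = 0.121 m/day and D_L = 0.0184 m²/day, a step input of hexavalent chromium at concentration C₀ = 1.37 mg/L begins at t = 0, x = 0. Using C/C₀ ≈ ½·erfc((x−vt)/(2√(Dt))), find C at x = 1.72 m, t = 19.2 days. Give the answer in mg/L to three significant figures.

For a continuous step input, C/C₀ ≈ ½·erfc((x−vt)/(2√(Dt))).
vt = 0.121 × 19.2 = 2.3232 m and 2√(Dt) = 2√(0.0184 × 19.2) = 1.189 m.
Argument (x−vt)/(2√(Dt)) = (1.72 − 2.3232)/1.189 = -0.5073; ½·erfc(-0.5073) = 0.7634.
C = 1.37 × 0.7634 = 1.05 mg/L.

1.05 mg/L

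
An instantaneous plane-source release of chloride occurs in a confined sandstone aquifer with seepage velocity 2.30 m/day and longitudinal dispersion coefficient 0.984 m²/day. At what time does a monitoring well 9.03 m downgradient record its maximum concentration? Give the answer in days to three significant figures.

For the 1D instantaneous-source solution, setting ∂C/∂t = 0 at fixed x gives v²t² + 2Dt − x² = 0, so t = (√(D² + v²x²) − D)/v².
√(D² + v²x²) = √(0.984² + 2.30² × 9.03²) = 20.79; v² = 5.29.
t = (20.79 − 0.984)/5.29 = 3.74 days (vs. the pure-advection estimate x/v = 3.93 d).

3.74 days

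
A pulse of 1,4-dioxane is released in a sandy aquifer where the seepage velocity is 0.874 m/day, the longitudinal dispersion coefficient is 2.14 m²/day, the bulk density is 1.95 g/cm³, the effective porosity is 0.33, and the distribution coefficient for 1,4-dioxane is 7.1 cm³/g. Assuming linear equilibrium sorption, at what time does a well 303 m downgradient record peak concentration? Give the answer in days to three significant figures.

Retardation factor R = 1 + ρ_b·K_d/n = 1 + 1.95 × 7.1/0.33 = 42.95.
Sorption retards both mechanisms: v_R = v/R = 0.02035 m/day, D_R = D/R = 0.04983 m²/day.
Peak time from v_R²t² + 2D_R t − x² = 0: t = (√(D_R² + v_R²x²) − D_R)/v_R².
√(D_R² + v_R²x²) = √(0.04983² + 0.02035² × 303²) = 6.166; v_R² = 0.0004141.
t = (6.166 − 0.04983)/0.0004141 = 14800 days.

14800 days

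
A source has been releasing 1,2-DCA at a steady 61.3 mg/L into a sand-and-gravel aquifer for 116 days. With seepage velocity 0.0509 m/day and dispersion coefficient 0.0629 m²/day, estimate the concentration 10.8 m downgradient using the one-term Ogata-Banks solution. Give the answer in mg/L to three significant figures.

For a continuous step input, C/C₀ ≈ ½·erfc((x−vt)/(2√(Dt))).
vt = 0.0509 × 116 = 5.9044 m and 2√(Dt) = 2√(0.0629 × 116) = 5.402 m.
Argument (x−vt)/(2√(Dt)) = (10.8 − 5.9044)/5.402 = 0.9063; ½·erfc(0.9063) = 0.09997.
C = 61.3 × 0.09997 = 6.13 mg/L.

6.13 mg/L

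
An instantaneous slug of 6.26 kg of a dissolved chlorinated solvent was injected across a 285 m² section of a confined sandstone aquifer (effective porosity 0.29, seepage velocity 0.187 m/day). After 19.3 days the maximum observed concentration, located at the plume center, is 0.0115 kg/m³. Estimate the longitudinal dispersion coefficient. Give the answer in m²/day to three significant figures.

0.179 m²/day

At the plume center C_max = M/(n_e·A·√(4πDt)), so D = M²/(4πt·(n_e·A·C_max)²).
n_e·A·C_max = 0.29 × 285 × 0.0115 = 0.9505 kg/m.
D = 6.26²/(4π × 19.3 × 0.9505²) = 0.179 m²/day.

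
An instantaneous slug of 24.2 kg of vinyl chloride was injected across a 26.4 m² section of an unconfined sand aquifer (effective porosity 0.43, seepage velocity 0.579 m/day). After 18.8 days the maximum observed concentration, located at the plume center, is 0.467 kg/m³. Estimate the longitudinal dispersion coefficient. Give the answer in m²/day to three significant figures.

At the plume center C_max = M/(n_e·A·√(4πDt)), so D = M²/(4πt·(n_e·A·C_max)²).
n_e·A·C_max = 0.43 × 26.4 × 0.467 = 5.301 kg/m.
D = 24.2²/(4π × 18.8 × 5.301²) = 0.0882 m²/day.

0.0882 m²/day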